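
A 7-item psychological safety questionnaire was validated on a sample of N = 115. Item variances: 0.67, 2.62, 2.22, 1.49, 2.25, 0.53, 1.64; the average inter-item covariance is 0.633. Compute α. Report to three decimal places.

Σσᵢ² = 0.67 + 2.62 + 2.22 + 1.49 + 2.25 + 0.53 + 1.64 = 11.42
Sum of the 21 distinct covariances = 21 × 0.633 = 13.293
total variance = Σσᵢ² + 2·Σcov = 11.42 + 2 × 13.293 = 38.006
α = (7/6)·(1 − 11.42/38.006) = 0.816

α = 0.816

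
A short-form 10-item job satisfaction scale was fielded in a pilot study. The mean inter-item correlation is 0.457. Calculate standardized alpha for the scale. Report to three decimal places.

α = 0.894

Standardized α = k·r̄ / (1 + (k−1)·r̄) = 10 × 0.457 / (1 + 9 × 0.457)
  = 4.5700 / 5.1130 = 0.894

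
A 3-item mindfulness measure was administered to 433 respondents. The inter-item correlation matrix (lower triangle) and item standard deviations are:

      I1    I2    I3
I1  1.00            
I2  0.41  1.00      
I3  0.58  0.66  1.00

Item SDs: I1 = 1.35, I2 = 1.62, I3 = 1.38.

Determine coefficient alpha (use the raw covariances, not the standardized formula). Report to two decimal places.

Σσ²ᵢ = 1.35² + 1.62² + 1.38² = 6.3513
Covariances σ_ij = r_ij · s_i · s_j:
  σ(I1,I2) = 0.41 × 1.35 × 1.62 = 0.8967
  σ(I1,I3) = 0.58 × 1.35 × 1.38 = 1.0805
  σ(I2,I3) = 0.66 × 1.62 × 1.38 = 1.4755
σ²_T = Σσ²ᵢ + 2·Σσ_ij = 6.3513 + 2 × 3.4527 = 13.2567
α = (3/2)·(1 − 6.3513/13.2567) = 0.78

coefficient alpha = 0.78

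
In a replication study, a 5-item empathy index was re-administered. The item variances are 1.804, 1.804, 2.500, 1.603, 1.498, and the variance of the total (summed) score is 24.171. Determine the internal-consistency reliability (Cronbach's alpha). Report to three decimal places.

Cronbach's alpha = 0.774

sum of item variances = 1.804 + 1.804 + 2.500 + 1.603 + 1.498 = 9.209
α = (k/(k−1))·(1 − sum of item variances/total variance) = (5/4)·(1 − 9.209/24.171) = 0.774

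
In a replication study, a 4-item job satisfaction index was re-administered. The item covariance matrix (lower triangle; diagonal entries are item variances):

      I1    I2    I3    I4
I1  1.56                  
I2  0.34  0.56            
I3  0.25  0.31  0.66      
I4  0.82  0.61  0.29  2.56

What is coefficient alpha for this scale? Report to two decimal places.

coefficient alpha = 0.66

ΣVar(i) = 1.56 + 0.56 + 0.66 + 2.56 = 5.34
Sum of off-diagonal covariances = 2.62
Var(T) = 5.34 + 2 × 2.62 = 10.58
α = (k/(k−1))·(1 − ΣVar(i)/Var(T)) = (4/3)·(1 − 5.34/10.58) = 0.66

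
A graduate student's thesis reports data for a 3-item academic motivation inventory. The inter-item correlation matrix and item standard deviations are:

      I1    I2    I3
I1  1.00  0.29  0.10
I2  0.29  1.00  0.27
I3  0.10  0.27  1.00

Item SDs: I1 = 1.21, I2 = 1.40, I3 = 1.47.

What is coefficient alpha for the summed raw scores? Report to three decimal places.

coefficient alpha = 0.457

Σσ²ᵢ = 1.21² + 1.40² + 1.47² = 5.5850
Covariances σ_ij = r_ij · s_i · s_j:
  σ(I1,I2) = 0.29 × 1.21 × 1.40 = 0.4913
  σ(I1,I3) = 0.10 × 1.21 × 1.47 = 0.1779
  σ(I2,I3) = 0.27 × 1.40 × 1.47 = 0.5557
σ²_T = Σσ²ᵢ + 2·Σσ_ij = 5.5850 + 2 × 1.2249 = 8.0348
α = (3/2)·(1 − 5.5850/8.0348) = 0.457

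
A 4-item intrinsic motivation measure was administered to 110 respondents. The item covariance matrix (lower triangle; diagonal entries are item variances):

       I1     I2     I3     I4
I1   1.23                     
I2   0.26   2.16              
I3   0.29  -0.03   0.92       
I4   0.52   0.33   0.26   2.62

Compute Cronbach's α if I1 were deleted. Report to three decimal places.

Remaining items: I2, I3, I4 (k = 3).
ΣVar(i) = 2.16 + 0.92 + 2.62 = 5.70
σ²_T = 5.70 + 2 × 0.56 = 6.82
α (item deleted) = (3/2)·(1 − 5.70/6.82) = 0.246

α = 0.246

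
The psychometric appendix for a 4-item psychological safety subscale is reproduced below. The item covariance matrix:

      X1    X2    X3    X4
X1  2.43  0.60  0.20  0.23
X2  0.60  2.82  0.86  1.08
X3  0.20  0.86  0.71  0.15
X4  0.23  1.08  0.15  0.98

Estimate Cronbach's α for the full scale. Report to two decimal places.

ΣVar(i) = 2.43 + 2.82 + 0.71 + 0.98 = 6.94
Sum of the distinct covariances = 3.12
total variance = 6.94 + 2 × 3.12 = 13.18
α = (k/(k−1))·(1 − ΣVar(i)/total variance) = (4/3)·(1 − 6.94/13.18) = 0.63

Cronbach's α = 0.63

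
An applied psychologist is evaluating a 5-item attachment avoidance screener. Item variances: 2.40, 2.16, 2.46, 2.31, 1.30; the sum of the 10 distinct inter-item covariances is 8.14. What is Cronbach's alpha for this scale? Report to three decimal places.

sum of item variances = 2.40 + 2.16 + 2.46 + 2.31 + 1.30 = 10.63
Sum of distinct covariances = 8.14
σ²_T = sum of item variances + 2·Σcov = 10.63 + 2 × 8.14 = 26.91
α = (5/4)·(1 − 10.63/26.91) = 0.756

α = 0.756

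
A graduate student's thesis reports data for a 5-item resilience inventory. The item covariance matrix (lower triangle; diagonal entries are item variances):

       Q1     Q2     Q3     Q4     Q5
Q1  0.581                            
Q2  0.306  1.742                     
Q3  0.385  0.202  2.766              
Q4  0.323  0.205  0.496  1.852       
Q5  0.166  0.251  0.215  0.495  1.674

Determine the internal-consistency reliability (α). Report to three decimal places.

α = 0.518

Σσ²ᵢ = 0.581 + 1.742 + 2.766 + 1.852 + 1.674 = 8.615
Sum of off-diagonal covariances = 3.044
Var(T) = 8.615 + 2 × 3.044 = 14.703
α = (k/(k−1))·(1 − Σσ²ᵢ/Var(T)) = (5/4)·(1 − 8.615/14.703) = 0.518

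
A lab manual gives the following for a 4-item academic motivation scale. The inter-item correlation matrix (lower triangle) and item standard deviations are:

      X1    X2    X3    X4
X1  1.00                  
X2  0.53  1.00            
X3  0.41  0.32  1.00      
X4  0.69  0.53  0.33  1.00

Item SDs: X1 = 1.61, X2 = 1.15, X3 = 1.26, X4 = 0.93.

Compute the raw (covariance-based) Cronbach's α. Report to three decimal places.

Σσ²ᵢ = 1.61² + 1.15² + 1.26² + 0.93² = 6.3671
Covariances σ_ij = r_ij · s_i · s_j:
  σ(X1,X2) = 0.53 × 1.61 × 1.15 = 0.9813
  σ(X1,X3) = 0.41 × 1.61 × 1.26 = 0.8317
  σ(X1,X4) = 0.69 × 1.61 × 0.93 = 1.0331
  σ(X2,X3) = 0.32 × 1.15 × 1.26 = 0.4637
  σ(X2,X4) = 0.53 × 1.15 × 0.93 = 0.5668
  σ(X3,X4) = 0.33 × 1.26 × 0.93 = 0.3867
σ²_T = Σσ²ᵢ + 2·Σσ_ij = 6.3671 + 2 × 4.2633 = 14.8937
α = (4/3)·(1 − 6.3671/14.8937) = 0.763

α = 0.763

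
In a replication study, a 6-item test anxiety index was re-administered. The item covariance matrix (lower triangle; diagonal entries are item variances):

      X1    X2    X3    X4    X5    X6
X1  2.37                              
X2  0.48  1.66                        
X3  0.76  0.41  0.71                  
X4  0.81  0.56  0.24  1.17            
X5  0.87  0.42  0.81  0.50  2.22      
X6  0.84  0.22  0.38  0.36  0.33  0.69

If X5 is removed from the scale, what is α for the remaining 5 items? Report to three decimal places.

Remaining items: X1, X2, X3, X4, X6 (k = 5).
Σσᵢ² = 2.37 + 1.66 + 0.71 + 1.17 + 0.69 = 6.60
total variance = 6.60 + 2 × 5.06 = 16.72
α (item deleted) = (5/4)·(1 − 6.60/16.72) = 0.757

α = 0.757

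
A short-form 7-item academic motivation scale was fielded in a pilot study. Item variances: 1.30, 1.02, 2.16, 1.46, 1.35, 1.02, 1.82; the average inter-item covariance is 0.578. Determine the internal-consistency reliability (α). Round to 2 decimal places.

sum of item variances = 1.30 + 1.02 + 2.16 + 1.46 + 1.35 + 1.02 + 1.82 = 10.13
Sum of the 21 distinct covariances = 21 × 0.578 = 12.138
σ²_total = sum of item variances + 2·Σcov = 10.13 + 2 × 12.138 = 34.406
α = (7/6)·(1 − 10.13/34.406) = 0.82

α = 0.82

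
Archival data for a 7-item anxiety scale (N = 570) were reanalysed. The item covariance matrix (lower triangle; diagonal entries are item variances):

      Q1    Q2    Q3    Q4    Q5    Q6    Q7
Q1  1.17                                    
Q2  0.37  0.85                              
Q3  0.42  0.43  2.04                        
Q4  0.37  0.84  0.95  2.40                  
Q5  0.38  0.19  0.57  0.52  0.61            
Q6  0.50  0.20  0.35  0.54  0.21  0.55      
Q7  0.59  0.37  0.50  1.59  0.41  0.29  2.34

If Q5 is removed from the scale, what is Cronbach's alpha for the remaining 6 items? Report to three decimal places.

α = 0.768

Remaining items: Q1, Q2, Q3, Q4, Q6, Q7 (k = 6).
Σσᵢ² = 1.17 + 0.85 + 2.04 + 2.40 + 0.55 + 2.34 = 9.35
σ²_total = 9.35 + 2 × 8.31 = 25.97
α (item deleted) = (6/5)·(1 − 9.35/25.97) = 0.768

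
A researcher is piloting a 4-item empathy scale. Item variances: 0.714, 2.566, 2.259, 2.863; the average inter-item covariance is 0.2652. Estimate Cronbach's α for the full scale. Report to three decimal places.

α = 0.366

Σσ²ᵢ = 0.714 + 2.566 + 2.259 + 2.863 = 8.402
Sum of the 6 distinct covariances = 6 × 0.2652 = 1.5912
total variance = Σσ²ᵢ + 2·Σcov = 8.402 + 2 × 1.5912 = 11.5844
α = (4/3)·(1 − 8.402/11.5844) = 0.366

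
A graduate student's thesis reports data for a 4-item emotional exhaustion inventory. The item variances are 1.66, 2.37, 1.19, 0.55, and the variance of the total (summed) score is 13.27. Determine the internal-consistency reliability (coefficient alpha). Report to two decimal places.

ΣVar(i) = 1.66 + 2.37 + 1.19 + 0.55 = 5.77
α = (k/(k−1))·(1 − ΣVar(i)/σ²_T) = (4/3)·(1 − 5.77/13.27) = 0.75

coefficient alpha = 0.75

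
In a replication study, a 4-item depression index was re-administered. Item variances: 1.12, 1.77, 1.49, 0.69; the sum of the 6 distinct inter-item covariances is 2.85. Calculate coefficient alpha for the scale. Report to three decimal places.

sum of item variances = 1.12 + 1.77 + 1.49 + 0.69 = 5.07
Sum of distinct covariances = 2.85
Var(T) = sum of item variances + 2·Σcov = 5.07 + 2 × 2.85 = 10.77
α = (4/3)·(1 − 5.07/10.77) = 0.706

coefficient alpha = 0.706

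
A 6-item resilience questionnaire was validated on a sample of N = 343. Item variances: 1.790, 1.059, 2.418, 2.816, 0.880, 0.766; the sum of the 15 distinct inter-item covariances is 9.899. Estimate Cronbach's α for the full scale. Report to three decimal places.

Cronbach's α = 0.805

ΣVar(i) = 1.790 + 1.059 + 2.418 + 2.816 + 0.880 + 0.766 = 9.729
Sum of distinct covariances = 9.899
total variance = ΣVar(i) + 2·Σcov = 9.729 + 2 × 9.899 = 29.527
α = (6/5)·(1 − 9.729/29.527) = 0.805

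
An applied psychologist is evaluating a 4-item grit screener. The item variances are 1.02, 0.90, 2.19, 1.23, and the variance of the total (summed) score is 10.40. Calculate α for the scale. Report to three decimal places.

α = 0.649

ΣVar(i) = 1.02 + 0.90 + 2.19 + 1.23 = 5.34
α = (k/(k−1))·(1 − ΣVar(i)/σ²_total) = (4/3)·(1 − 5.34/10.40) = 0.649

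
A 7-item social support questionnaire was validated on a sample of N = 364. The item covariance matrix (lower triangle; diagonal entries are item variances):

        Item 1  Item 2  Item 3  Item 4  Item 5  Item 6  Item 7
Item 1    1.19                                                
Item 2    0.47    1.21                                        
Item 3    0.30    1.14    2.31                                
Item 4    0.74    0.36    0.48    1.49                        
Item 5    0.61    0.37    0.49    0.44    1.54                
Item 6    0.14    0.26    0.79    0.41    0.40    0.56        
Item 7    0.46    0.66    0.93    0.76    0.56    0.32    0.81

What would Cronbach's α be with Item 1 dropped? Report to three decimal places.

α = 0.815

Remaining items: Item 2, Item 3, Item 4, Item 5, Item 6, Item 7 (k = 6).
Σσᵢ² = 1.21 + 2.31 + 1.49 + 1.54 + 0.56 + 0.81 = 7.92
σ²_total = 7.92 + 2 × 8.37 = 24.66
α (item deleted) = (6/5)·(1 − 7.92/24.66) = 0.815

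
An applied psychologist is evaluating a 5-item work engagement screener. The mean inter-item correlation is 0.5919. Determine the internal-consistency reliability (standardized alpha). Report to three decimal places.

α = 0.879

Standardized α = k·r̄ / (1 + (k−1)·r̄) = 5 × 0.5919 / (1 + 4 × 0.5919)
  = 2.9595 / 3.3676 = 0.879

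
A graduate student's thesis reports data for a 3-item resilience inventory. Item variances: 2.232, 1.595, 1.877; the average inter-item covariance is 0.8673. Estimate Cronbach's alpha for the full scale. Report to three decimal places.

Cronbach's alpha = 0.716

sum of item variances = 2.232 + 1.595 + 1.877 = 5.704
Sum of the 3 distinct covariances = 3 × 0.8673 = 2.6019
σ²_T = sum of item variances + 2·Σcov = 5.704 + 2 × 2.6019 = 10.9078
α = (3/2)·(1 − 5.704/10.9078) = 0.716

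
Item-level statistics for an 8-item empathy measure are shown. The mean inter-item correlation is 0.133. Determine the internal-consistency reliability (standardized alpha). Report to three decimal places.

Standardized α = k·r̄ / (1 + (k−1)·r̄) = 8 × 0.133 / (1 + 7 × 0.133)
  = 1.0640 / 1.9310 = 0.551

α = 0.551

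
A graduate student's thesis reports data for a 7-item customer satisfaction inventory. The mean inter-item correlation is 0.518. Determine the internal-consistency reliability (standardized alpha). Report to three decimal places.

Standardized α = k·r̄ / (1 + (k−1)·r̄) = 7 × 0.518 / (1 + 6 × 0.518)
  = 3.6260 / 4.1080 = 0.883

α = 0.883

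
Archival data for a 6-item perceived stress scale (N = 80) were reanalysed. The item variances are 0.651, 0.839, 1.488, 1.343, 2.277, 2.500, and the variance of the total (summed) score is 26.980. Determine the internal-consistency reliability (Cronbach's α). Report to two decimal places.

Cronbach's α = 0.80

sum of item variances = 0.651 + 0.839 + 1.488 + 1.343 + 2.277 + 2.500 = 9.098
α = (k/(k−1))·(1 − sum of item variances/Var(T)) = (6/5)·(1 − 9.098/26.980) = 0.80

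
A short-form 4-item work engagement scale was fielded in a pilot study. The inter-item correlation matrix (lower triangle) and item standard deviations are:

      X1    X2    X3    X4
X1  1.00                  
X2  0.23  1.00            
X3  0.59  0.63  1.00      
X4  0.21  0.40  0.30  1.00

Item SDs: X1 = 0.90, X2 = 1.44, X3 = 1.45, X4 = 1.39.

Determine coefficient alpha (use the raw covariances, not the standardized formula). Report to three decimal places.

α = 0.719

Σσ²ᵢ = 0.90² + 1.44² + 1.45² + 1.39² = 6.9182
Covariances σ_ij = r_ij · s_i · s_j:
  σ(X1,X2) = 0.23 × 0.90 × 1.44 = 0.2981
  σ(X1,X3) = 0.59 × 0.90 × 1.45 = 0.7700
  σ(X1,X4) = 0.21 × 0.90 × 1.39 = 0.2627
  σ(X2,X3) = 0.63 × 1.44 × 1.45 = 1.3154
  σ(X2,X4) = 0.40 × 1.44 × 1.39 = 0.8006
  σ(X3,X4) = 0.30 × 1.45 × 1.39 = 0.6046
σ²_T = Σσ²ᵢ + 2·Σσ_ij = 6.9182 + 2 × 4.0514 = 15.0210
α = (4/3)·(1 − 6.9182/15.0210) = 0.719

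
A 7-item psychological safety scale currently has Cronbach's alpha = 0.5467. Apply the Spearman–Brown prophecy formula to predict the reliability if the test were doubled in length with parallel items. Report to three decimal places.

predicted reliability = 0.707

Length factor m = 2
α' = m·α / (1 + (m−1)·α)
   = 2 × 0.5467 / (1 + (2 − 1) × 0.5467)
   = 1.0934 / 1.5467 = 0.707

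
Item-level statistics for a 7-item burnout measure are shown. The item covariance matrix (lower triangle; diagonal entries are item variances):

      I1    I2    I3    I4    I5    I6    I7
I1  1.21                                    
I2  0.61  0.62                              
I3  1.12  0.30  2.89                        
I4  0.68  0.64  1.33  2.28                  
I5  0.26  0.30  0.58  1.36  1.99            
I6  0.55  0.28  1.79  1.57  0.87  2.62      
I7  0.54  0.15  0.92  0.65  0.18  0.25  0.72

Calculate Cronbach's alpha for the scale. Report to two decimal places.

ΣVar(i) = 1.21 + 0.62 + 2.89 + 2.28 + 1.99 + 2.62 + 0.72 = 12.33
Σ_{i<j} σ_ij = 14.93
σ²_T = 12.33 + 2 × 14.93 = 42.19
α = (k/(k−1))·(1 − ΣVar(i)/σ²_T) = (7/6)·(1 − 12.33/42.19) = 0.83

α = 0.83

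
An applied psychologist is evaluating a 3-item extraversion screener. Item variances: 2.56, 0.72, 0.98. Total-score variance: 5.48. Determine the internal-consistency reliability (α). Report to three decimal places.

sum of item variances = 2.56 + 0.72 + 0.98 = 4.26
α = (k/(k−1))·(1 − sum of item variances/σ²_T) = (3/2)·(1 − 4.26/5.48) = 0.334

α = 0.334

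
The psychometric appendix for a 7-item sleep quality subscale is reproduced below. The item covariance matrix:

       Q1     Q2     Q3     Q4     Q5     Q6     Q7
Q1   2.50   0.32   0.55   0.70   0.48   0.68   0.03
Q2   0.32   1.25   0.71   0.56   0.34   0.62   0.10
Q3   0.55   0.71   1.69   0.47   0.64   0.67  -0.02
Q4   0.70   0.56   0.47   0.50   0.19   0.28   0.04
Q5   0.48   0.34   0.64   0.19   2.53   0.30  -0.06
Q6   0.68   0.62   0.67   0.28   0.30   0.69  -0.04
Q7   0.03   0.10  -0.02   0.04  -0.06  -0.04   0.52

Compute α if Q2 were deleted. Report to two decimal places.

Remaining items: Q1, Q3, Q4, Q5, Q6, Q7 (k = 6).
Σσᵢ² = 2.50 + 1.69 + 0.50 + 2.53 + 0.69 + 0.52 = 8.43
Var(T) = 8.43 + 2 × 4.91 = 18.25
α (item deleted) = (6/5)·(1 − 8.43/18.25) = 0.65

α = 0.65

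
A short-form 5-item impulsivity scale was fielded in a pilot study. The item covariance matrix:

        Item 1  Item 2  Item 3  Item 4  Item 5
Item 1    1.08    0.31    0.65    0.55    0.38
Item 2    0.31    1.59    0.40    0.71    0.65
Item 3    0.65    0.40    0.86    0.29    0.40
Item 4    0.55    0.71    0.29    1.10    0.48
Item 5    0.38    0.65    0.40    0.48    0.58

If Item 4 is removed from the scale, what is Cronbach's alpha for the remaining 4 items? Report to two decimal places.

α = 0.77

Remaining items: Item 1, Item 2, Item 3, Item 5 (k = 4).
ΣVar(i) = 1.08 + 1.59 + 0.86 + 0.58 = 4.11
total variance = 4.11 + 2 × 2.79 = 9.69
α (item deleted) = (4/3)·(1 − 4.11/9.69) = 0.77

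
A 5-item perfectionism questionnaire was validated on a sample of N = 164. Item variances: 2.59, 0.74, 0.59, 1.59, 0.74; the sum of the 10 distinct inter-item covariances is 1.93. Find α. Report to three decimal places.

α = 0.477

sum of item variances = 2.59 + 0.74 + 0.59 + 1.59 + 0.74 = 6.25
Sum of distinct covariances = 1.93
total variance = sum of item variances + 2·Σcov = 6.25 + 2 × 1.93 = 10.11
α = (5/4)·(1 − 6.25/10.11) = 0.477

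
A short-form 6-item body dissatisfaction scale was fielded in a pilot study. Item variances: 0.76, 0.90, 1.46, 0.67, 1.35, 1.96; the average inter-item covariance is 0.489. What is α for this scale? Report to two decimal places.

ΣVar(i) = 0.76 + 0.90 + 1.46 + 0.67 + 1.35 + 1.96 = 7.10
Sum of the 15 distinct covariances = 15 × 0.489 = 7.335
σ²_T = ΣVar(i) + 2·Σcov = 7.10 + 2 × 7.335 = 21.770
α = (6/5)·(1 − 7.10/21.770) = 0.81

α = 0.81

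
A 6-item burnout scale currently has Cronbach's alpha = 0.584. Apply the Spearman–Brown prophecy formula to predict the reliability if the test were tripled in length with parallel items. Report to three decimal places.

Length factor m = 3
α' = m·α / (1 + (m−1)·α)
   = 3 × 0.584 / (1 + (3 − 1) × 0.584)
   = 1.7520 / 2.1680 = 0.808

predicted reliability = 0.808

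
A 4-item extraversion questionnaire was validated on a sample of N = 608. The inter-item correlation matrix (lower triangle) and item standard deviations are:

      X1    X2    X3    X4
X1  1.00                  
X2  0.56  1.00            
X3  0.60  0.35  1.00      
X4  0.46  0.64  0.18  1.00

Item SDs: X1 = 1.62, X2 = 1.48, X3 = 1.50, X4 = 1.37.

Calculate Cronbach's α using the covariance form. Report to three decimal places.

Σσ²ᵢ = 1.62² + 1.48² + 1.50² + 1.37² = 8.9417
Covariances σ_ij = r_ij · s_i · s_j:
  σ(X1,X2) = 0.56 × 1.62 × 1.48 = 1.3427
  σ(X1,X3) = 0.60 × 1.62 × 1.50 = 1.4580
  σ(X1,X4) = 0.46 × 1.62 × 1.37 = 1.0209
  σ(X2,X3) = 0.35 × 1.48 × 1.50 = 0.7770
  σ(X2,X4) = 0.64 × 1.48 × 1.37 = 1.2977
  σ(X3,X4) = 0.18 × 1.50 × 1.37 = 0.3699
σ²_T = Σσ²ᵢ + 2·Σσ_ij = 8.9417 + 2 × 6.2662 = 21.4741
α = (4/3)·(1 − 8.9417/21.4741) = 0.778

α = 0.778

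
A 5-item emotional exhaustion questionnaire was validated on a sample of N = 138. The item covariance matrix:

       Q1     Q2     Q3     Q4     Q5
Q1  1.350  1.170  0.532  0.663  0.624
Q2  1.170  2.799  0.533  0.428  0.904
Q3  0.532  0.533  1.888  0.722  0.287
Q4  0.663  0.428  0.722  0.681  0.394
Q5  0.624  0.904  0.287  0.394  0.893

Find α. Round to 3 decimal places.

α = 0.777

Σσᵢ² = 1.350 + 2.799 + 1.888 + 0.681 + 0.893 = 7.611
Sum of the distinct covariances = 6.257
σ²_T = 7.611 + 2 × 6.257 = 20.125
α = (k/(k−1))·(1 − Σσᵢ²/σ²_T) = (5/4)·(1 − 7.611/20.125) = 0.777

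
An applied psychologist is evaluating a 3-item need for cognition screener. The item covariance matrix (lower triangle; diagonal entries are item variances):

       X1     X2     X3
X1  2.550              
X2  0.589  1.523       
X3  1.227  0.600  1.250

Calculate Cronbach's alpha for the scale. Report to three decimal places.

α = 0.714

ΣVar(i) = 2.550 + 1.523 + 1.250 = 5.323
Sum of off-diagonal covariances = 2.416
Var(T) = 5.323 + 2 × 2.416 = 10.155
α = (k/(k−1))·(1 − ΣVar(i)/Var(T)) = (3/2)·(1 − 5.323/10.155) = 0.714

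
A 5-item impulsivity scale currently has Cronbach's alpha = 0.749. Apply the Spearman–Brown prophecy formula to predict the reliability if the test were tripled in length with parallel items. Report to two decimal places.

predicted reliability = 0.90

Length factor m = 3
α' = m·α / (1 + (m−1)·α)
   = 3 × 0.749 / (1 + (3 − 1) × 0.749)
   = 2.2470 / 2.4980 = 0.90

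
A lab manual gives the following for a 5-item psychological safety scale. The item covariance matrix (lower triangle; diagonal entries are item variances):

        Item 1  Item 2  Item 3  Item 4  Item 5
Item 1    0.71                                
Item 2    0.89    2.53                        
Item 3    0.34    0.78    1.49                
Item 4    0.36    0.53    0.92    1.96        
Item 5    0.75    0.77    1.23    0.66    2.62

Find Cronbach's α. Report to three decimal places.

sum of item variances = 0.71 + 2.53 + 1.49 + 1.96 + 2.62 = 9.31
Σ_{i<j} σ_ij = 7.23
Var(T) = 9.31 + 2 × 7.23 = 23.77
α = (k/(k−1))·(1 − sum of item variances/Var(T)) = (5/4)·(1 − 9.31/23.77) = 0.760

Cronbach's α = 0.760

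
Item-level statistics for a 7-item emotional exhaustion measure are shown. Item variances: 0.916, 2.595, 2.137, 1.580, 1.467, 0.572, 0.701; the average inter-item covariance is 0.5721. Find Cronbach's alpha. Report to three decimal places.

ΣVar(i) = 0.916 + 2.595 + 2.137 + 1.580 + 1.467 + 0.572 + 0.701 = 9.968
Sum of the 21 distinct covariances = 21 × 0.5721 = 12.0141
σ²_total = ΣVar(i) + 2·Σcov = 9.968 + 2 × 12.0141 = 33.9962
α = (7/6)·(1 − 9.968/33.9962) = 0.825

Cronbach's alpha = 0.825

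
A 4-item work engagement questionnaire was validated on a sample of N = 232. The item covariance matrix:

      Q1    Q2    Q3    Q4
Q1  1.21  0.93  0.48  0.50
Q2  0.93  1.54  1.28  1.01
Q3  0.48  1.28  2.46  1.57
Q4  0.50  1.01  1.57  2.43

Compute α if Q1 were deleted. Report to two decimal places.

α = 0.82

Remaining items: Q2, Q3, Q4 (k = 3).
Σσᵢ² = 1.54 + 2.46 + 2.43 = 6.43
σ²_T = 6.43 + 2 × 3.86 = 14.15
α (item deleted) = (3/2)·(1 − 6.43/14.15) = 0.82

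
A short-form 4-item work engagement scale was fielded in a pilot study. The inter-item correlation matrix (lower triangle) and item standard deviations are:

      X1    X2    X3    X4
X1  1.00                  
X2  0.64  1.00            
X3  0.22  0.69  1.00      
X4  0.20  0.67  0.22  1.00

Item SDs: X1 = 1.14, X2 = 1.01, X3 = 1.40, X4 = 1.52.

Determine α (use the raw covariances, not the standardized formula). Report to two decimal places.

Σσ²ᵢ = 1.14² + 1.01² + 1.40² + 1.52² = 6.5901
Covariances σ_ij = r_ij · s_i · s_j:
  σ(X1,X2) = 0.64 × 1.14 × 1.01 = 0.7369
  σ(X1,X3) = 0.22 × 1.14 × 1.40 = 0.3511
  σ(X1,X4) = 0.20 × 1.14 × 1.52 = 0.3466
  σ(X2,X3) = 0.69 × 1.01 × 1.40 = 0.9757
  σ(X2,X4) = 0.67 × 1.01 × 1.52 = 1.0286
  σ(X3,X4) = 0.22 × 1.40 × 1.52 = 0.4682
σ²_T = Σσ²ᵢ + 2·Σσ_ij = 6.5901 + 2 × 3.9071 = 14.4043
α = (4/3)·(1 − 6.5901/14.4043) = 0.72

α = 0.72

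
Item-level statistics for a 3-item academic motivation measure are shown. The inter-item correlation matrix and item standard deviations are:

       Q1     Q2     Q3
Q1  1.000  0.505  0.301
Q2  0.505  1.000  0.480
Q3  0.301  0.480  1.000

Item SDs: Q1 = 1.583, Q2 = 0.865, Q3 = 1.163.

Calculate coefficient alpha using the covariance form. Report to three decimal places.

coefficient alpha = 0.643

Σσ²ᵢ = 1.583² + 0.865² + 1.163² = 4.6067
Covariances σ_ij = r_ij · s_i · s_j:
  σ(Q1,Q2) = 0.505 × 1.583 × 0.865 = 0.6915
  σ(Q1,Q3) = 0.301 × 1.583 × 1.163 = 0.5541
  σ(Q2,Q3) = 0.480 × 0.865 × 1.163 = 0.4829
σ²_T = Σσ²ᵢ + 2·Σσ_ij = 4.6067 + 2 × 1.7285 = 8.0637
α = (3/2)·(1 − 4.6067/8.0637) = 0.643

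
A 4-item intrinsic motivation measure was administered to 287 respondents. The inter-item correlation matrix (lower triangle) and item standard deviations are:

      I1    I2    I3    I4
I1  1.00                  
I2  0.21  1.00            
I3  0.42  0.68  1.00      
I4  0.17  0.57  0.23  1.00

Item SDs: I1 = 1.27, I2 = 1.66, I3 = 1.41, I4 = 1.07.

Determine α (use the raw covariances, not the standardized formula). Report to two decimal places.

α = 0.72

Σσ²ᵢ = 1.27² + 1.66² + 1.41² + 1.07² = 7.5015
Covariances σ_ij = r_ij · s_i · s_j:
  σ(I1,I2) = 0.21 × 1.27 × 1.66 = 0.4427
  σ(I1,I3) = 0.42 × 1.27 × 1.41 = 0.7521
  σ(I1,I4) = 0.17 × 1.27 × 1.07 = 0.2310
  σ(I2,I3) = 0.68 × 1.66 × 1.41 = 1.5916
  σ(I2,I4) = 0.57 × 1.66 × 1.07 = 1.0124
  σ(I3,I4) = 0.23 × 1.41 × 1.07 = 0.3470
σ²_T = Σσ²ᵢ + 2·Σσ_ij = 7.5015 + 2 × 4.3768 = 16.2551
α = (4/3)·(1 − 7.5015/16.2551) = 0.72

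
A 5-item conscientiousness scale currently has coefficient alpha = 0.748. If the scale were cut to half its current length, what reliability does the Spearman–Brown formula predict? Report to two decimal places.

predicted reliability = 0.60

Length factor m = 1/2
α' = m·α / (1 − (1−m)·α)
   = 1/2 × 0.748 / (1 − (1 − 1/2) × 0.748)
   = 0.3740 / 0.6260 = 0.60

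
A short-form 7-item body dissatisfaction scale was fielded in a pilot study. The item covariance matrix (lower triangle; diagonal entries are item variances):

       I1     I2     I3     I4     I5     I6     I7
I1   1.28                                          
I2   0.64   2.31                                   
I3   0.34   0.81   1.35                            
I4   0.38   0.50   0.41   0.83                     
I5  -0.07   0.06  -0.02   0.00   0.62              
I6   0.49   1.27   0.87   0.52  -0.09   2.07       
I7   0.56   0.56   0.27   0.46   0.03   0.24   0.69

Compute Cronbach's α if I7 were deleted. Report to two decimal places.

Cronbach's α = 0.71

Remaining items: I1, I2, I3, I4, I5, I6 (k = 6).
Σσᵢ² = 1.28 + 2.31 + 1.35 + 0.83 + 0.62 + 2.07 = 8.46
Var(T) = 8.46 + 2 × 6.11 = 20.68
α (item deleted) = (6/5)·(1 − 8.46/20.68) = 0.71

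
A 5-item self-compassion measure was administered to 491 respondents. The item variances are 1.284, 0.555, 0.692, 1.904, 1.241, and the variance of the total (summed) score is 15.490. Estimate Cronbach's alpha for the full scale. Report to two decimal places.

Σσᵢ² = 1.284 + 0.555 + 0.692 + 1.904 + 1.241 = 5.676
α = (k/(k−1))·(1 − Σσᵢ²/σ²_total) = (5/4)·(1 − 5.676/15.490) = 0.79

Cronbach's alpha = 0.79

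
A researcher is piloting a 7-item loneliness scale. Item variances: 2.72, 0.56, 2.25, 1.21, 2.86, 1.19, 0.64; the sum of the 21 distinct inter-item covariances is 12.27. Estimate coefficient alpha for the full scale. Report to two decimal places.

Σσ²ᵢ = 2.72 + 0.56 + 2.25 + 1.21 + 2.86 + 1.19 + 0.64 = 11.43
Sum of distinct covariances = 12.27
Var(T) = Σσ²ᵢ + 2·Σcov = 11.43 + 2 × 12.27 = 35.97
α = (7/6)·(1 − 11.43/35.97) = 0.80

coefficient alpha = 0.80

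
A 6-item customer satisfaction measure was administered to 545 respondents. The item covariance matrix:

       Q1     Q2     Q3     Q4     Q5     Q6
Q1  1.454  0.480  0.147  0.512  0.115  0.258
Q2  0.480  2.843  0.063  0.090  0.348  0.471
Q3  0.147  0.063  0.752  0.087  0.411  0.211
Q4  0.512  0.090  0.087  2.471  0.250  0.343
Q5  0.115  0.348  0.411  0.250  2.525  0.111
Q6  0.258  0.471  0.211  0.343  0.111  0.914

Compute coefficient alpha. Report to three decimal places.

α = 0.499

Σσ²ᵢ = 1.454 + 2.843 + 0.752 + 2.471 + 2.525 + 0.914 = 10.959
Σ_{i<j} σ_ij = 3.897
σ²_total = 10.959 + 2 × 3.897 = 18.753
α = (k/(k−1))·(1 − Σσ²ᵢ/σ²_total) = (6/5)·(1 − 10.959/18.753) = 0.499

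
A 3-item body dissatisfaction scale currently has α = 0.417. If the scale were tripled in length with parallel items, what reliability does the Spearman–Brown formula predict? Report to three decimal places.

Length factor m = 3
α' = m·α / (1 + (m−1)·α)
   = 3 × 0.417 / (1 + (3 − 1) × 0.417)
   = 1.2510 / 1.8340 = 0.682

predicted reliability = 0.682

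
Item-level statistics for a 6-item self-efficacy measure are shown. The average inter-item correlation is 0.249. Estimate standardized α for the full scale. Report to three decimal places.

standardized α = 0.665

Standardized α = k·r̄ / (1 + (k−1)·r̄) = 6 × 0.249 / (1 + 5 × 0.249)
  = 1.4940 / 2.2450 = 0.665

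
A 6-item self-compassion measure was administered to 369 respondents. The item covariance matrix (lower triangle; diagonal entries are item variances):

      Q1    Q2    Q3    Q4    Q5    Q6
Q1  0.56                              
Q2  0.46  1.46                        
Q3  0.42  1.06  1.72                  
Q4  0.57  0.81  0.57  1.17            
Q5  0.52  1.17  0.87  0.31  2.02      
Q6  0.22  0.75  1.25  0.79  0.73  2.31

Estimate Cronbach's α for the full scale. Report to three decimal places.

Σσᵢ² = 0.56 + 1.46 + 1.72 + 1.17 + 2.02 + 2.31 = 9.24
Sum of off-diagonal covariances = 10.50
Var(T) = 9.24 + 2 × 10.50 = 30.24
α = (k/(k−1))·(1 − Σσᵢ²/Var(T)) = (6/5)·(1 − 9.24/30.24) = 0.833

α = 0.833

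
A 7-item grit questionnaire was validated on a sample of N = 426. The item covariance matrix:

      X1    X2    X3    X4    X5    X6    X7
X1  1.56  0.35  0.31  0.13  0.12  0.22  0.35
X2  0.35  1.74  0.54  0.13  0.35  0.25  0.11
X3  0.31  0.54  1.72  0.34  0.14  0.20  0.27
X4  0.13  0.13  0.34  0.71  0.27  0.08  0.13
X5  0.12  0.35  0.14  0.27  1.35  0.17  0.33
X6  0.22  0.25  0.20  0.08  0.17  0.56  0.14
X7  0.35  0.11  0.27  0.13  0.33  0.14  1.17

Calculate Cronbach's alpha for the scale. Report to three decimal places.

Cronbach's alpha = 0.616

ΣVar(i) = 1.56 + 1.74 + 1.72 + 0.71 + 1.35 + 0.56 + 1.17 = 8.81
Sum of off-diagonal covariances = 4.93
Var(T) = 8.81 + 2 × 4.93 = 18.67
α = (k/(k−1))·(1 − ΣVar(i)/Var(T)) = (7/6)·(1 − 8.81/18.67) = 0.616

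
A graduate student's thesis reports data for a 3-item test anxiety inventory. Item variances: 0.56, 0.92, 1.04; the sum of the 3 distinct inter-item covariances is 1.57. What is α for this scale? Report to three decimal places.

Σσ²ᵢ = 0.56 + 0.92 + 1.04 = 2.52
Sum of distinct covariances = 1.57
σ²_total = Σσ²ᵢ + 2·Σcov = 2.52 + 2 × 1.57 = 5.66
α = (3/2)·(1 − 2.52/5.66) = 0.832

α = 0.832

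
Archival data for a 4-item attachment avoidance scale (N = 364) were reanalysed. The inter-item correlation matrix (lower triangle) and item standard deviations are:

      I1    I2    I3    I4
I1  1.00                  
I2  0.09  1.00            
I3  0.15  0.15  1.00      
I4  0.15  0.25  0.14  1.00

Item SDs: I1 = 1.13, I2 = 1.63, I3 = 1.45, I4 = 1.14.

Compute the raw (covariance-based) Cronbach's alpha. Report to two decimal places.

α = 0.41

Σσ²ᵢ = 1.13² + 1.63² + 1.45² + 1.14² = 7.3359
Covariances σ_ij = r_ij · s_i · s_j:
  σ(I1,I2) = 0.09 × 1.13 × 1.63 = 0.1658
  σ(I1,I3) = 0.15 × 1.13 × 1.45 = 0.2458
  σ(I1,I4) = 0.15 × 1.13 × 1.14 = 0.1932
  σ(I2,I3) = 0.15 × 1.63 × 1.45 = 0.3545
  σ(I2,I4) = 0.25 × 1.63 × 1.14 = 0.4645
  σ(I3,I4) = 0.14 × 1.45 × 1.14 = 0.2314
σ²_T = Σσ²ᵢ + 2·Σσ_ij = 7.3359 + 2 × 1.6552 = 10.6463
α = (4/3)·(1 − 7.3359/10.6463) = 0.41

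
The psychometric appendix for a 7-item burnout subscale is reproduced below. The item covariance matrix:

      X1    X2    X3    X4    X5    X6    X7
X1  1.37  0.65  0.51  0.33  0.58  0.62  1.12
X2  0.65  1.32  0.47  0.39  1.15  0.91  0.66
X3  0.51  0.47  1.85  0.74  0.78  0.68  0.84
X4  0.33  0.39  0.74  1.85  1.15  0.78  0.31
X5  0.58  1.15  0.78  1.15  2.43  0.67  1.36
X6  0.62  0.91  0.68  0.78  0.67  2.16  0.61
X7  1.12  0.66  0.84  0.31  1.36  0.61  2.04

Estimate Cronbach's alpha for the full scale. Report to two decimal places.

sum of item variances = 1.37 + 1.32 + 1.85 + 1.85 + 2.43 + 2.16 + 2.04 = 13.02
Σ_{i<j} σ_ij = 15.31
σ²_T = 13.02 + 2 × 15.31 = 43.64
α = (k/(k−1))·(1 − sum of item variances/σ²_T) = (7/6)·(1 − 13.02/43.64) = 0.82

Cronbach's alpha = 0.82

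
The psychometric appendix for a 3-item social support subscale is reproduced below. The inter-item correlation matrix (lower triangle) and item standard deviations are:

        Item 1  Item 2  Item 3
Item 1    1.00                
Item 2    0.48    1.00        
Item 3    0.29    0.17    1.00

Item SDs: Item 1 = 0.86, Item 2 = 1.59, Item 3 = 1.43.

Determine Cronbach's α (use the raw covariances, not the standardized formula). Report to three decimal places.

Σσ²ᵢ = 0.86² + 1.59² + 1.43² = 5.3126
Covariances σ_ij = r_ij · s_i · s_j:
  σ(Item 1,Item 2) = 0.48 × 0.86 × 1.59 = 0.6564
  σ(Item 1,Item 3) = 0.29 × 0.86 × 1.43 = 0.3566
  σ(Item 2,Item 3) = 0.17 × 1.59 × 1.43 = 0.3865
σ²_T = Σσ²ᵢ + 2·Σσ_ij = 5.3126 + 2 × 1.3995 = 8.1116
α = (3/2)·(1 − 5.3126/8.1116) = 0.518

α = 0.518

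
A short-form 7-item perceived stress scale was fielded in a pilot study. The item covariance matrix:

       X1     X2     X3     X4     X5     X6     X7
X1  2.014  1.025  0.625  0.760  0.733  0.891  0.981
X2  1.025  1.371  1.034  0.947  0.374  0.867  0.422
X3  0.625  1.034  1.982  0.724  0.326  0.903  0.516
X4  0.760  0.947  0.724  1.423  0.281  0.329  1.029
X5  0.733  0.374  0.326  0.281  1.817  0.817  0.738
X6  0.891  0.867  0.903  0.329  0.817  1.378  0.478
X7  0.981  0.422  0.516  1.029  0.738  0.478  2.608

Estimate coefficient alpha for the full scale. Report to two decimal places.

sum of item variances = 2.014 + 1.371 + 1.982 + 1.423 + 1.817 + 1.378 + 2.608 = 12.593
Σ_{i<j} σ_ij = 14.800
σ²_T = 12.593 + 2 × 14.800 = 42.193
α = (k/(k−1))·(1 − sum of item variances/σ²_T) = (7/6)·(1 − 12.593/42.193) = 0.82

coefficient alpha = 0.82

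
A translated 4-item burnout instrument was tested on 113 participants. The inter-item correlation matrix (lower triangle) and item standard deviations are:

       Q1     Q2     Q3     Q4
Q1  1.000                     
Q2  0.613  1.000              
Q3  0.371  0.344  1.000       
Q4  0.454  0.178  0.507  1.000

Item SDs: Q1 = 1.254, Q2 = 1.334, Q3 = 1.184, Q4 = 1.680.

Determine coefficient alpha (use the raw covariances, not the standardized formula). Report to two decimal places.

coefficient alpha = 0.72

Σσ²ᵢ = 1.254² + 1.334² + 1.184² + 1.680² = 7.5763
Covariances σ_ij = r_ij · s_i · s_j:
  σ(Q1,Q2) = 0.613 × 1.254 × 1.334 = 1.0254
  σ(Q1,Q3) = 0.371 × 1.254 × 1.184 = 0.5508
  σ(Q1,Q4) = 0.454 × 1.254 × 1.680 = 0.9565
  σ(Q2,Q3) = 0.344 × 1.334 × 1.184 = 0.5433
  σ(Q2,Q4) = 0.178 × 1.334 × 1.680 = 0.3989
  σ(Q3,Q4) = 0.507 × 1.184 × 1.680 = 1.0085
σ²_T = Σσ²ᵢ + 2·Σσ_ij = 7.5763 + 2 × 4.4834 = 16.5431
α = (4/3)·(1 − 7.5763/16.5431) = 0.72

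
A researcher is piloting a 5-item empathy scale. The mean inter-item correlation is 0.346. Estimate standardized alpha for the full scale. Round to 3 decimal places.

α = 0.726

Standardized α = k·r̄ / (1 + (k−1)·r̄) = 5 × 0.346 / (1 + 4 × 0.346)
  = 1.7300 / 2.3840 = 0.726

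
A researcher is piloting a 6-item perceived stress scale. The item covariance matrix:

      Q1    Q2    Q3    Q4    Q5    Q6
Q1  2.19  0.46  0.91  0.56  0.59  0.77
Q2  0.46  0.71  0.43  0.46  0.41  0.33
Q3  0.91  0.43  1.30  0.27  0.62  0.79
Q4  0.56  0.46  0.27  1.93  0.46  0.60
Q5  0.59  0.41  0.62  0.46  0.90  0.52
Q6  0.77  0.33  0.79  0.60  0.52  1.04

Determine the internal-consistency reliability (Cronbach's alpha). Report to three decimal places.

Cronbach's alpha = 0.804

Σσᵢ² = 2.19 + 0.71 + 1.30 + 1.93 + 0.90 + 1.04 = 8.07
Sum of the distinct covariances = 8.18
σ²_T = 8.07 + 2 × 8.18 = 24.43
α = (k/(k−1))·(1 − Σσᵢ²/σ²_T) = (6/5)·(1 − 8.07/24.43) = 0.804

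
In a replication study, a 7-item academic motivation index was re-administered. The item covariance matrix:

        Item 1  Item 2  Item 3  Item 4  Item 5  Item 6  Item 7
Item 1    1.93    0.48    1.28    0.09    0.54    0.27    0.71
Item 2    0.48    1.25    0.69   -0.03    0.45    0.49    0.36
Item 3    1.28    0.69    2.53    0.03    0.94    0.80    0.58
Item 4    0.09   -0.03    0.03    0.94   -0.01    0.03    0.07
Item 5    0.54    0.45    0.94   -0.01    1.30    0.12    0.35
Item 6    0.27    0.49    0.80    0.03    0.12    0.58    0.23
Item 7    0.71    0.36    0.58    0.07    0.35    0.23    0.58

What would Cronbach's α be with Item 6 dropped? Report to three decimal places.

Remaining items: Item 1, Item 2, Item 3, Item 4, Item 5, Item 7 (k = 6).
ΣVar(i) = 1.93 + 1.25 + 2.53 + 0.94 + 1.30 + 0.58 = 8.53
Var(T) = 8.53 + 2 × 6.53 = 21.59
α (item deleted) = (6/5)·(1 − 8.53/21.59) = 0.726

α = 0.726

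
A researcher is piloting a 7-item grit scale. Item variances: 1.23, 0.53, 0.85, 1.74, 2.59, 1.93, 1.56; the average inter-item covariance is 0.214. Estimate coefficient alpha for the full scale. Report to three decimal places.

sum of item variances = 1.23 + 0.53 + 0.85 + 1.74 + 2.59 + 1.93 + 1.56 = 10.43
Sum of the 21 distinct covariances = 21 × 0.214 = 4.494
σ²_total = sum of item variances + 2·Σcov = 10.43 + 2 × 4.494 = 19.418
α = (7/6)·(1 − 10.43/19.418) = 0.540

α = 0.540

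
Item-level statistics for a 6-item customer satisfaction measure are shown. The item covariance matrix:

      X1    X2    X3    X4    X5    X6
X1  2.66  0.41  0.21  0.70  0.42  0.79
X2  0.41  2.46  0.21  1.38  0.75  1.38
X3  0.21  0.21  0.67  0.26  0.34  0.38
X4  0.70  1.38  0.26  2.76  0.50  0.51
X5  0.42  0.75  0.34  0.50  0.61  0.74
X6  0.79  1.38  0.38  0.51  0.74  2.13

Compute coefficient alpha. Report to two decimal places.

ΣVar(i) = 2.66 + 2.46 + 0.67 + 2.76 + 0.61 + 2.13 = 11.29
Sum of off-diagonal covariances = 8.98
σ²_total = 11.29 + 2 × 8.98 = 29.25
α = (k/(k−1))·(1 − ΣVar(i)/σ²_total) = (6/5)·(1 − 11.29/29.25) = 0.74

α = 0.74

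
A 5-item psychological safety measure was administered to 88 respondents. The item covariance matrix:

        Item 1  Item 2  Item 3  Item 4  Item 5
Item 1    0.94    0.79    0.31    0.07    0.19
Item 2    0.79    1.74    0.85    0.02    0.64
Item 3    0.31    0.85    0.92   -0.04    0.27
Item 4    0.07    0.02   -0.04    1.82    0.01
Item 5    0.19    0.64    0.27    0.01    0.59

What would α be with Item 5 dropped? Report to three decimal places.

α = 0.566

Remaining items: Item 1, Item 2, Item 3, Item 4 (k = 4).
Σσᵢ² = 0.94 + 1.74 + 0.92 + 1.82 = 5.42
Var(T) = 5.42 + 2 × 2.00 = 9.42
α (item deleted) = (4/3)·(1 − 5.42/9.42) = 0.566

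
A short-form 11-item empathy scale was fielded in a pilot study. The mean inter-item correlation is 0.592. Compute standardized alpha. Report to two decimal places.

α = 0.94

Standardized α = k·r̄ / (1 + (k−1)·r̄) = 11 × 0.592 / (1 + 10 × 0.592)
  = 6.5120 / 6.9200 = 0.94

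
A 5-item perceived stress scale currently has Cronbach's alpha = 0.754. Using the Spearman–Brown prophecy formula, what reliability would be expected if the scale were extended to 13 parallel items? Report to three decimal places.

predicted reliability = 0.889

Length factor m = 13/5 = 2.6000
α' = m·α / (1 + (m−1)·α)
   = 13/5 × 0.754 / (1 + (13/5 − 1) × 0.754)
   = 1.9604 / 2.2064 = 0.889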